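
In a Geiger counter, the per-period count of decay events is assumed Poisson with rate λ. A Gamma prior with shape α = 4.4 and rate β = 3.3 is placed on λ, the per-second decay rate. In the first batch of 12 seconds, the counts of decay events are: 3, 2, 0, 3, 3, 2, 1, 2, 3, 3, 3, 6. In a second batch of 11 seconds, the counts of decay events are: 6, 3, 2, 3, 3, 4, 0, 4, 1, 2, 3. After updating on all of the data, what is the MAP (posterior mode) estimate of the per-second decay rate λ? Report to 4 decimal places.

With a Gamma(shape α, rate β) prior, the Poisson likelihood is conjugate: the posterior is Gamma(α + ΣXᵢ, β + n).
Batch 1: sum of counts S = 31 over n = 12 seconds.
After batch 1: Gamma(α+S, β+n) = Gamma(4.4+31, 3.3+12) = Gamma(35.4, 15.3).
Batch 2: sum of counts S = 31 over n = 11 seconds.
After batch 2: Gamma(α+S, β+n) = Gamma(35.4+31, 15.3+11) = Gamma(66.4, 26.3).
Mode of Gamma(α,β) for α≥1 is (α−1)/β = 65.4/26.3 = 2.4867.

2.4867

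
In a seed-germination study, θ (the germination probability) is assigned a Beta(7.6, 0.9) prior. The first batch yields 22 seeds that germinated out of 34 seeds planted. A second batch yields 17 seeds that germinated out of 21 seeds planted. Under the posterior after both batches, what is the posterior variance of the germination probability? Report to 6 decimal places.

The Beta prior is conjugate to a Binomial/Bernoulli likelihood; the update adds successes to α and failures to β.
After batch 1: Beta(7.6+22, 0.9+12) = Beta(29.6, 12.9).
After batch 2: Beta(29.6+17, 12.9+4) = Beta(46.6, 16.9).
Var = αβ/((α+β)²(α+β+1)) = 46.6·16.9/(63.5²·64.5) = 0.003028.

0.003028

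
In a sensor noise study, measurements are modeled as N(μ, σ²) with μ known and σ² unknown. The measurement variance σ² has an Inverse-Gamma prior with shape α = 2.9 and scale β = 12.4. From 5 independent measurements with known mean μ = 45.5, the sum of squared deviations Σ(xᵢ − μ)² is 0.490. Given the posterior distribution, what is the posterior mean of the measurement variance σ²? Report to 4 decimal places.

With known mean μ and an Inverse-Gamma(α, β) prior on σ², the Normal likelihood is conjugate: posterior is Inv-Gamma(α + n/2, β + Σ(xᵢ−μ)²/2).
Posterior: Inv-Gamma(2.9 + 5/2, 12.4 + 0.490/2) = Inv-Gamma(5.40, 12.6450).
E[σ²|data] = β/(α−1) = 12.6450/4.40 = 2.8739.

2.8739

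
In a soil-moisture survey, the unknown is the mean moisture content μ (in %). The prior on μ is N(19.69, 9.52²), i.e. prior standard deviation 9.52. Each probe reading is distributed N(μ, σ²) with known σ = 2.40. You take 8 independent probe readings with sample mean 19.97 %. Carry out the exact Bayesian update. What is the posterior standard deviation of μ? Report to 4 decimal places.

For Normal data with known variance σ², a Normal(μ₀, σ₀²) prior on μ is conjugate. Posterior precision = 1/σ₀² + n/σ²; posterior mean is the precision-weighted average of μ₀ and x̄.
σ₀² = 9.52² = 90.6304, σ² = 2.40² = 5.76; σ² + n·σ₀² = 5.76 + 8·90.6304 = 730.8032.
Posterior precision = 1/σ₀² + n/σ² = 1/90.6304 + 8/5.76 = (σ² + n·σ₀²)/(σ₀²σ²) = 730.8032/(90.6304·5.76); posterior variance σₙ² = σ₀²σ²/(σ² + n·σ₀²) = 90.6304·5.76/730.8032 = 0.714325.
Posterior SD = √σₙ² = √(90.6304·5.76/730.8032) = 0.8452.

0.8452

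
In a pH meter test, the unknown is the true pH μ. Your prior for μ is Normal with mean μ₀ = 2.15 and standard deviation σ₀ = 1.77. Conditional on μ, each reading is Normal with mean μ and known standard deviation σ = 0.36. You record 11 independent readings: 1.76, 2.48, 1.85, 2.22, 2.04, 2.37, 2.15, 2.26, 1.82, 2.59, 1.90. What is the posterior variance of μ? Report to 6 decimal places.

0.011738

For Normal data with known variance σ², a Normal(μ₀, σ₀²) prior on μ is conjugate. Posterior precision = 1/σ₀² + n/σ²; posterior mean is the precision-weighted average of μ₀ and x̄.
σ₀² = 1.77² = 3.1329, σ² = 0.36² = 0.1296; σ² + n·σ₀² = 0.1296 + 11·3.1329 = 34.5915.
Posterior precision = 1/σ₀² + n/σ² = 1/3.1329 + 11/0.1296 = (σ² + n·σ₀²)/(σ₀²σ²) = 34.5915/(3.1329·0.1296); posterior variance σₙ² = σ₀²σ²/(σ² + n·σ₀²) = 3.1329·0.1296/34.5915 = 0.011738.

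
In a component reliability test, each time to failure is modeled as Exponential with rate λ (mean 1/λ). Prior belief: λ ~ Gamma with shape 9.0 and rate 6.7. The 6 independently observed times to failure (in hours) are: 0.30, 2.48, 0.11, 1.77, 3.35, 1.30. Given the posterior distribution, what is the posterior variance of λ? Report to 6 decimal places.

With a Gamma(shape α, rate β) prior on the exponential rate λ, the posterior after n observations with total T = Σxᵢ is Gamma(α+n, β+T).
Sum of observations T = 9.31 hours; n = 6.
Posterior: Gamma(9.0+6, 6.7+9.31) = Gamma(15.0, 16.01).
Var = α/β² = 0.058521.

0.058521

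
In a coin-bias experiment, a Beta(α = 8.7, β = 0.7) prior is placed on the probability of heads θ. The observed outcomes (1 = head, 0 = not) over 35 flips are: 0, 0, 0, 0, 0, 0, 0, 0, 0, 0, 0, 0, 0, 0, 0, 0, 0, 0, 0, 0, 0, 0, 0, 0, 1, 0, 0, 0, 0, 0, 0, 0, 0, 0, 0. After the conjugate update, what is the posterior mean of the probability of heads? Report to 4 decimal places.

The Beta prior is conjugate to a Binomial/Bernoulli likelihood; the update adds successes to α and failures to β.
Posterior: Beta(α+k, β+n−k) = Beta(8.7+1, 0.7+34) = Beta(9.7, 34.7).
Posterior mean = α/(α+β) = 9.7/44.4 = 0.2185.

0.2185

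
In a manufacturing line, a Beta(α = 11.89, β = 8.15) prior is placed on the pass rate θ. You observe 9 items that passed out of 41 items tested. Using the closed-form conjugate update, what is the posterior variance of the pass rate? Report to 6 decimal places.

The Beta prior is conjugate to a Binomial/Bernoulli likelihood; the update adds successes to α and failures to β.
Posterior: Beta(α+k, β+n−k) = Beta(11.89+9, 8.15+32) = Beta(20.89, 40.15).
Var = αβ/((α+β)²(α+β+1)) = 20.89·40.15/(61.04²·62.04) = 0.003628.

0.003628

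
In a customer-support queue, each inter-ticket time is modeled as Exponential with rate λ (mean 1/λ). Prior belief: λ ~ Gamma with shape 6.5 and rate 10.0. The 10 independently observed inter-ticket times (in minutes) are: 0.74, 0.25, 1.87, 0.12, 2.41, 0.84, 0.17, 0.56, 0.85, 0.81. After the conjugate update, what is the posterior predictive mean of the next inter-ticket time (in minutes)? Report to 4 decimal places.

With a Gamma(shape α, rate β) prior on the exponential rate λ, the posterior after n observations with total T = Σxᵢ is Gamma(α+n, β+T).
Sum of observations T = 8.62 minutes; n = 10.
Posterior: Gamma(6.5+10, 10.0+8.62) = Gamma(16.5, 18.62).
The predictive distribution for the next observation is Lomax; its mean is β/(α−1) = 18.62/15.5 = 1.2013.

1.2013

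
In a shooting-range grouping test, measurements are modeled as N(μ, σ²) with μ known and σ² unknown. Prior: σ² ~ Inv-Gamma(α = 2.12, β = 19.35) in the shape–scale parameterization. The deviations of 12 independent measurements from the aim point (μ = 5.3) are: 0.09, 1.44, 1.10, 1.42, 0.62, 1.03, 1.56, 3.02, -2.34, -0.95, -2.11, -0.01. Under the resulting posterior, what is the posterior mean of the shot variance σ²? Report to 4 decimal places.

With known mean μ and an Inverse-Gamma(α, β) prior on σ², the Normal likelihood is conjugate: posterior is Inv-Gamma(α + n/2, β + Σ(xᵢ−μ)²/2).
Σ(xᵢ−μ)² = (0.09)² + (1.44)² + (1.10)² + (1.42)² + (0.62)² + (1.03)² + (1.56)² + (3.02)² + (-2.34)² + (-0.95)² + (-2.11)² + (-0.01)² = 29.1377.
Posterior: Inv-Gamma(2.12 + 12/2, 19.35 + 29.1377/2) = Inv-Gamma(8.12, 33.91885).
E[σ²|data] = β/(α−1) = 33.91885/7.12 = 4.7639.

4.7639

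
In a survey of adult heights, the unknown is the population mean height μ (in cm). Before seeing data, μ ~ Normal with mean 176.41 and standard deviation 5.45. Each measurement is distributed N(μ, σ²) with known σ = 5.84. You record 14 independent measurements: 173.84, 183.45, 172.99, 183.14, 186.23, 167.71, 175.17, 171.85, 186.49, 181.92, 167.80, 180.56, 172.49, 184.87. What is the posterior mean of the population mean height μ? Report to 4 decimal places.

177.6491

For Normal data with known variance σ², a Normal(μ₀, σ₀²) prior on μ is conjugate. Posterior precision = 1/σ₀² + n/σ²; posterior mean is the precision-weighted average of μ₀ and x̄.
Σxᵢ = 173.84 + 183.45 + 172.99 + 183.14 + 186.23 + 167.71 + 175.17 + 171.85 + 186.49 + 181.92 + 167.80 + 180.56 + 172.49 + 184.87 = 2488.51, so n·x̄ = 2488.51.
σ₀² = 5.45² = 29.7025, σ² = 5.84² = 34.1056; σ² + n·σ₀² = 34.1056 + 14·29.7025 = 449.9406.
Posterior mean = (μ₀/σ₀² + n·x̄/σ²)/(1/σ₀² + n/σ²) = (σ²·μ₀ + σ₀²·n·x̄)/(σ² + n·σ₀²) = (34.1056·176.41 + 29.7025·2488.51)/449.9406 = 79931.537171/449.9406 = 177.6491.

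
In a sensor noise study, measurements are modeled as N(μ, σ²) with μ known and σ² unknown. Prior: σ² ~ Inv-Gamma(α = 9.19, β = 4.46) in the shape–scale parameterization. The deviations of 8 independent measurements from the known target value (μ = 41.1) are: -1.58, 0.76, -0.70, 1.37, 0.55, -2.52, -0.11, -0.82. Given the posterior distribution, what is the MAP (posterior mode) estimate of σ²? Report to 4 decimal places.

With known mean μ and an Inverse-Gamma(α, β) prior on σ², the Normal likelihood is conjugate: posterior is Inv-Gamma(α + n/2, β + Σ(xᵢ−μ)²/2).
Σ(xᵢ−μ)² = (-1.58)² + (0.76)² + (-0.70)² + (1.37)² + (0.55)² + (-2.52)² + (-0.11)² + (-0.82)² = 12.7783.
Posterior: Inv-Gamma(9.19 + 8/2, 4.46 + 12.7783/2) = Inv-Gamma(13.19, 10.84915).
Mode = β/(α+1) = 10.84915/14.19 = 0.7646.

0.7646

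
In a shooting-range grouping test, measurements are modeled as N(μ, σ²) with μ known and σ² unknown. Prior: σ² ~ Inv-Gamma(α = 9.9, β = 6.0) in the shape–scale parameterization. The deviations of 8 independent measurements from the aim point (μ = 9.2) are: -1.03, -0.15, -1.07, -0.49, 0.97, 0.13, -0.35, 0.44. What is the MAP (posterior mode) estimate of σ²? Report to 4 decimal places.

With known mean μ and an Inverse-Gamma(α, β) prior on σ², the Normal likelihood is conjugate: posterior is Inv-Gamma(α + n/2, β + Σ(xᵢ−μ)²/2).
Σ(xᵢ−μ)² = (-1.03)² + (-0.15)² + (-1.07)² + (-0.49)² + (0.97)² + (0.13)² + (-0.35)² + (0.44)² = 3.7423.
Posterior: Inv-Gamma(9.9 + 8/2, 6.0 + 3.7423/2) = Inv-Gamma(13.90, 7.87115).
Mode = β/(α+1) = 7.87115/14.90 = 0.5283.

0.5283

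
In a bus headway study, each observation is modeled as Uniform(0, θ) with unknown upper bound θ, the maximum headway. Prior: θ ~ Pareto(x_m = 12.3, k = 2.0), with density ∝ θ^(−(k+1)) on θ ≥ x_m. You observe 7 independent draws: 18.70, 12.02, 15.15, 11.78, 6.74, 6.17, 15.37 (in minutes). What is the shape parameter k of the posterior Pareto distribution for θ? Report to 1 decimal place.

9.0

A Pareto(scale x_m, shape k) prior on the upper bound θ of Uniform(0, θ) is conjugate: posterior is Pareto(max(x_m, max xᵢ), k + n).
Sample maximum = 18.70; prior scale x_m = 12.3 → posterior scale = max = 18.70.
Posterior shape = 2.0 + 7 = 9.0.
Posterior shape k = 9.0.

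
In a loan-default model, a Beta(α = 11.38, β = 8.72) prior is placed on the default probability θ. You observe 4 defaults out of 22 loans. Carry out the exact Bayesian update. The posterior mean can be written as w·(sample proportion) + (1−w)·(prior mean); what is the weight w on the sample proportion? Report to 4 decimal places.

The Beta prior is conjugate to a Binomial/Bernoulli likelihood; the update adds successes to α and failures to β.
Posterior mean = (α₀+k)/(α₀+β₀+n) = [n/(α₀+β₀+n)]·(k/n) + [(α₀+β₀)/(α₀+β₀+n)]·α₀/(α₀+β₀), so only n and the prior enter the weight.
The weight on the data is w = n/(α₀+β₀+n) = 22/(11.38+8.72+22) = 22/42.10 = 0.5226.

0.5226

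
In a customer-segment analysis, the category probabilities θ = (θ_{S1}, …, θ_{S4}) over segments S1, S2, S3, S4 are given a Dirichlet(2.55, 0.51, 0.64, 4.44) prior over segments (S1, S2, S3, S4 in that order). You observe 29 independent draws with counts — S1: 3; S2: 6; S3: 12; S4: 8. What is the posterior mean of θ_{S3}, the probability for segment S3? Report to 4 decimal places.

The Dirichlet prior is conjugate to the Multinomial likelihood: each posterior αⱼ = prior αⱼ + observed count nⱼ.
Posterior concentration: (5.55, 6.51, 12.64, 12.44), total = 37.14.
E[θ_{S3}|data] = α_{S3}/Σα = 12.64/37.14 = 0.3403.

0.3403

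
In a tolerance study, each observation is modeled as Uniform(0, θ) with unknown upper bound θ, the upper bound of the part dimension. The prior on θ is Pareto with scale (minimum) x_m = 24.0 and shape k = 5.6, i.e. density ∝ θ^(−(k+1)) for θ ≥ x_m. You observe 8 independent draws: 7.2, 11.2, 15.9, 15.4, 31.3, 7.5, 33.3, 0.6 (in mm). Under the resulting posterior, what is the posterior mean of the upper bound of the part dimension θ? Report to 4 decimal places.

35.9429

A Pareto(scale x_m, shape k) prior on the upper bound θ of Uniform(0, θ) is conjugate: posterior is Pareto(max(x_m, max xᵢ), k + n).
Sample maximum = 33.3; prior scale x_m = 24.0 → posterior scale = max = 33.3.
Posterior shape = 5.6 + 8 = 13.6.
E[θ|data] = k·x_m/(k−1) = 13.6·33.3/12.6 = 35.9429.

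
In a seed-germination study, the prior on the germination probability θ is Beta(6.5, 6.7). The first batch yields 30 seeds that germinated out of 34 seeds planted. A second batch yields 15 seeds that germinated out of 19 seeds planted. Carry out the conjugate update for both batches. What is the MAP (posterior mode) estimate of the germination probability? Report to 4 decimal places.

0.7866

The Beta prior is conjugate to a Binomial/Bernoulli likelihood; the update adds successes to α and failures to β.
After batch 1: Beta(6.5+30, 6.7+4) = Beta(36.5, 10.7).
After batch 2: Beta(36.5+15, 10.7+4) = Beta(51.5, 14.7).
Mode of Beta(a,b) for a,b>1 is (a−1)/(a+b−2) = 50.5/64.2 = 0.7866.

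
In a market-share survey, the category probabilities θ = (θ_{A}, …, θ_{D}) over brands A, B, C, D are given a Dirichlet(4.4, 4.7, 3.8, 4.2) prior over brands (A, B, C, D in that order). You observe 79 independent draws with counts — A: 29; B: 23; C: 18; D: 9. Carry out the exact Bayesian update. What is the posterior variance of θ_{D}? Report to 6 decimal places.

The Dirichlet prior is conjugate to the Multinomial likelihood: each posterior αⱼ = prior αⱼ + observed count nⱼ.
Posterior concentration: (33.4, 27.7, 21.8, 13.2), total = 96.1.
Var[θ_j] = α_j(Σα−α_j)/((Σα)²(Σα+1)) = 13.2·82.9/(96.1²·97.1) = 0.001220.

0.001220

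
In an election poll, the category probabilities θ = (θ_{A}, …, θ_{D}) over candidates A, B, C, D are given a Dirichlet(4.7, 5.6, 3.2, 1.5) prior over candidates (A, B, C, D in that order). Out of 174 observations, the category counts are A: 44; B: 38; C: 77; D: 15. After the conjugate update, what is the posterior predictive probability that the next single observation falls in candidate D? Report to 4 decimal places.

0.0873

The Dirichlet prior is conjugate to the Multinomial likelihood: each posterior αⱼ = prior αⱼ + observed count nⱼ.
Posterior concentration: (48.7, 43.6, 80.2, 16.5), total = 189.0.
P(next = D | data) = α_{D}/Σα = 0.0873.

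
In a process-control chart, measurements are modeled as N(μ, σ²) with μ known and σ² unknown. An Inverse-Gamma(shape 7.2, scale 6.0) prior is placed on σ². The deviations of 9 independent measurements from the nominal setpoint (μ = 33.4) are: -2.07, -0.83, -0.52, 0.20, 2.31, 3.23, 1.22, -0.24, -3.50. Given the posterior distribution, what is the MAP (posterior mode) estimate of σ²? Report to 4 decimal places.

With known mean μ and an Inverse-Gamma(α, β) prior on σ², the Normal likelihood is conjugate: posterior is Inv-Gamma(α + n/2, β + Σ(xᵢ−μ)²/2).
Σ(xᵢ−μ)² = (-2.07)² + (-0.83)² + (-0.52)² + (0.20)² + (2.31)² + (3.23)² + (1.22)² + (-0.24)² + (-3.50)² = 34.8492.
Posterior: Inv-Gamma(7.2 + 9/2, 6.0 + 34.8492/2) = Inv-Gamma(11.70, 23.42460).
Mode = β/(α+1) = 23.42460/12.70 = 1.8445.

1.8445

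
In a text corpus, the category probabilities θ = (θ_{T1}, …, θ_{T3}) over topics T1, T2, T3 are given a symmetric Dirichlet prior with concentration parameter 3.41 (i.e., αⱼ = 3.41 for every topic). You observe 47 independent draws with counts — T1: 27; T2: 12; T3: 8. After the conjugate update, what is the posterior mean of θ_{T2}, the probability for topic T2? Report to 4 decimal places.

0.2693

The Dirichlet prior is conjugate to the Multinomial likelihood: each posterior αⱼ = prior αⱼ + observed count nⱼ.
Posterior concentration: (30.41, 15.41, 11.41), total = 57.23.
E[θ_{T2}|data] = α_{T2}/Σα = 15.41/57.23 = 0.2693.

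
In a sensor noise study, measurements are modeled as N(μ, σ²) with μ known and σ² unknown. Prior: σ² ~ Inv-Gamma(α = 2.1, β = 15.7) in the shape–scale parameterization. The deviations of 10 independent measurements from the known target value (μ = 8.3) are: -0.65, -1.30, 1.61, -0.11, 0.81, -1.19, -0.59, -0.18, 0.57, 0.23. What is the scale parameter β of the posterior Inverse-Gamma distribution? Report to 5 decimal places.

With known mean μ and an Inverse-Gamma(α, β) prior on σ², the Normal likelihood is conjugate: posterior is Inv-Gamma(α + n/2, β + Σ(xᵢ−μ)²/2).
Σ(xᵢ−μ)² = (-0.65)² + (-1.30)² + (1.61)² + (-0.11)² + (0.81)² + (-1.19)² + (-0.59)² + (-0.18)² + (0.57)² + (0.23)² = 7.5472.
Posterior: Inv-Gamma(2.1 + 10/2, 15.7 + 7.5472/2) = Inv-Gamma(7.10, 19.47360).
Posterior β = 19.47360.

19.47360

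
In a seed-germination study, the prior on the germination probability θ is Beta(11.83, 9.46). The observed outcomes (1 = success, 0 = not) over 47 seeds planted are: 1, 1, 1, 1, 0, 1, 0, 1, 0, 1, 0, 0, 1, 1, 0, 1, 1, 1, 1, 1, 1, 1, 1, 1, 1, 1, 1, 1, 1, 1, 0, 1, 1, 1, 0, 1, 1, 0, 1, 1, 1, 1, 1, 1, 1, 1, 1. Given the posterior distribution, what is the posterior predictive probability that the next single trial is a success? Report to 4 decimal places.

0.7297

The Beta prior is conjugate to a Binomial/Bernoulli likelihood; the update adds successes to α and failures to β.
Posterior: Beta(α+k, β+n−k) = Beta(11.83+38, 9.46+9) = Beta(49.83, 18.46).
For a single future Bernoulli trial, P(success | data) = α/(α+β) = 0.7297.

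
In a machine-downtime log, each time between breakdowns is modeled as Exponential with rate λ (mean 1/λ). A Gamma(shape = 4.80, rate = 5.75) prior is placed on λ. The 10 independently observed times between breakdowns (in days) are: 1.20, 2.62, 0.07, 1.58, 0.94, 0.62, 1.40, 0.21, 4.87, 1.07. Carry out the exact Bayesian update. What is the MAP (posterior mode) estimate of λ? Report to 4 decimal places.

0.6788

With a Gamma(shape α, rate β) prior on the exponential rate λ, the posterior after n observations with total T = Σxᵢ is Gamma(α+n, β+T).
Sum of observations T = 14.58 days; n = 10.
Posterior: Gamma(4.80+10, 5.75+14.58) = Gamma(14.80, 20.33).
Mode = (α−1)/β = 0.6788.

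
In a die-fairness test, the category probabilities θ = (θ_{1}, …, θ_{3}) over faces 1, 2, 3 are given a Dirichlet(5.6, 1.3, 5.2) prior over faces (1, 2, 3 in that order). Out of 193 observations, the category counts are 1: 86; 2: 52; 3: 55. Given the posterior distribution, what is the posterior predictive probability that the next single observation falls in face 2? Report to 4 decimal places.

0.2599

The Dirichlet prior is conjugate to the Multinomial likelihood: each posterior αⱼ = prior αⱼ + observed count nⱼ.
Posterior concentration: (91.6, 53.3, 60.2), total = 205.1.
P(next = 2 | data) = α_{2}/Σα = 0.2599.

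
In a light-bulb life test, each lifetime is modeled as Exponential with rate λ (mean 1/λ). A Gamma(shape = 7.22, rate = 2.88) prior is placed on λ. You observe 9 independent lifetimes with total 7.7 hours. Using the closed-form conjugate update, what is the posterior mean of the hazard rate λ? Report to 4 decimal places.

1.5331

With a Gamma(shape α, rate β) prior on the exponential rate λ, the posterior after n observations with total T = Σxᵢ is Gamma(α+n, β+T).
Posterior: Gamma(7.22+9, 2.88+7.7) = Gamma(16.22, 10.58).
Posterior mean of λ = α/β = 16.22/10.58 = 1.5331.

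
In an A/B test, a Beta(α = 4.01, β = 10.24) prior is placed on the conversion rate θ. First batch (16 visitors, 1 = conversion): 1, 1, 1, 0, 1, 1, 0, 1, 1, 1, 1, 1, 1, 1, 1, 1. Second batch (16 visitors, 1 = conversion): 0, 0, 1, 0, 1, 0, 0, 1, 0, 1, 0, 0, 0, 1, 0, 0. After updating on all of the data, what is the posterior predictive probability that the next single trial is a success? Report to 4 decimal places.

The Beta prior is conjugate to a Binomial/Bernoulli likelihood; the update adds successes to α and failures to β.
After batch 1: Beta(4.01+14, 10.24+2) = Beta(18.01, 12.24).
After batch 2: Beta(18.01+5, 12.24+11) = Beta(23.01, 23.24).
For a single future Bernoulli trial, P(success | data) = α/(α+β) = 0.4975.

0.4975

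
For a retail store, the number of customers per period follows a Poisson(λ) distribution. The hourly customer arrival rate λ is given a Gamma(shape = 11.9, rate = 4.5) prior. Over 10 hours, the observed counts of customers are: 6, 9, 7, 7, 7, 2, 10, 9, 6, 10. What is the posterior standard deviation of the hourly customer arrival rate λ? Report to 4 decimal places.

With a Gamma(shape α, rate β) prior, the Poisson likelihood is conjugate: the posterior is Gamma(α + ΣXᵢ, β + n).
Sum of counts S = 73 over n = 10 hours.
Posterior: Gamma(α+S, β+n) = Gamma(11.9+73, 4.5+10) = Gamma(84.9, 14.5).
SD = √α/β = √84.9/14.5 = 0.6355.

0.6355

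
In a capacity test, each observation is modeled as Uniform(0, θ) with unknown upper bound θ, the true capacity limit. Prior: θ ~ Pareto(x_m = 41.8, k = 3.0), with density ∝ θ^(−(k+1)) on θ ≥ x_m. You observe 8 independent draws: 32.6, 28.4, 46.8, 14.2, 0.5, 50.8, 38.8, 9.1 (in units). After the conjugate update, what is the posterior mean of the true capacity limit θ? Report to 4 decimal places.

55.8800

A Pareto(scale x_m, shape k) prior on the upper bound θ of Uniform(0, θ) is conjugate: posterior is Pareto(max(x_m, max xᵢ), k + n).
Sample maximum = 50.8; prior scale x_m = 41.8 → posterior scale = max = 50.8.
Posterior shape = 3.0 + 8 = 11.0.
E[θ|data] = k·x_m/(k−1) = 11.0·50.8/10.0 = 55.8800.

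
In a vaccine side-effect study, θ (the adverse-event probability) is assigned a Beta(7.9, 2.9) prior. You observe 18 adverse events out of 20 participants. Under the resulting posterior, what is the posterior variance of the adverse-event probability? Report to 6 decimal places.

0.004207

The Beta prior is conjugate to a Binomial/Bernoulli likelihood; the update adds successes to α and failures to β.
Posterior: Beta(α+k, β+n−k) = Beta(7.9+18, 2.9+2) = Beta(25.9, 4.9).
Var = αβ/((α+β)²(α+β+1)) = 25.9·4.9/(30.8²·31.8) = 0.004207.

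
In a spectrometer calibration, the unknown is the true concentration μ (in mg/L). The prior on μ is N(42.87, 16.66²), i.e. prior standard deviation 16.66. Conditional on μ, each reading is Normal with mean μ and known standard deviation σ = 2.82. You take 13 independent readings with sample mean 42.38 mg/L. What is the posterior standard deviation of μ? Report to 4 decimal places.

0.7813

For Normal data with known variance σ², a Normal(μ₀, σ₀²) prior on μ is conjugate. Posterior precision = 1/σ₀² + n/σ²; posterior mean is the precision-weighted average of μ₀ and x̄.
σ₀² = 16.66² = 277.5556, σ² = 2.82² = 7.9524; σ² + n·σ₀² = 7.9524 + 13·277.5556 = 3616.1752.
Posterior precision = 1/σ₀² + n/σ² = 1/277.5556 + 13/7.9524 = (σ² + n·σ₀²)/(σ₀²σ²) = 3616.1752/(277.5556·7.9524); posterior variance σₙ² = σ₀²σ²/(σ² + n·σ₀²) = 277.5556·7.9524/3616.1752 = 0.610378.
Posterior SD = √σₙ² = √(277.5556·7.9524/3616.1752) = 0.7813.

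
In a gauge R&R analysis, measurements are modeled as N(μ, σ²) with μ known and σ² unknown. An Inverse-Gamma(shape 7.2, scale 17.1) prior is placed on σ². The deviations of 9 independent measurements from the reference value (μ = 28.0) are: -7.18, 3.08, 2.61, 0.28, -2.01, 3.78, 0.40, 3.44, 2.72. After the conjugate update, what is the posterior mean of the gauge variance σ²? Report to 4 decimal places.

With known mean μ and an Inverse-Gamma(α, β) prior on σ², the Normal likelihood is conjugate: posterior is Inv-Gamma(α + n/2, β + Σ(xᵢ−μ)²/2).
Σ(xᵢ−μ)² = (-7.18)² + (3.08)² + (2.61)² + (0.28)² + (-2.01)² + (3.78)² + (0.40)² + (3.44)² + (2.72)² = 105.6498.
Posterior: Inv-Gamma(7.2 + 9/2, 17.1 + 105.6498/2) = Inv-Gamma(11.70, 69.92490).
E[σ²|data] = β/(α−1) = 69.92490/10.70 = 6.5350.

6.5350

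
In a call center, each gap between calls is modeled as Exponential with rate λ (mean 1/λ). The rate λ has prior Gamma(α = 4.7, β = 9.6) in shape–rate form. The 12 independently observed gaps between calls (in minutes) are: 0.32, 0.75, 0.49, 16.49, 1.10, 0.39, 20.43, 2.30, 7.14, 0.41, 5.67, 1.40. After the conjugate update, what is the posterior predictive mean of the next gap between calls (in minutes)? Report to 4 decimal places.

4.2350

With a Gamma(shape α, rate β) prior on the exponential rate λ, the posterior after n observations with total T = Σxᵢ is Gamma(α+n, β+T).
Sum of observations T = 56.89 minutes; n = 12.
Posterior: Gamma(4.7+12, 9.6+56.89) = Gamma(16.7, 66.49).
The predictive distribution for the next observation is Lomax; its mean is β/(α−1) = 66.49/15.7 = 4.2350.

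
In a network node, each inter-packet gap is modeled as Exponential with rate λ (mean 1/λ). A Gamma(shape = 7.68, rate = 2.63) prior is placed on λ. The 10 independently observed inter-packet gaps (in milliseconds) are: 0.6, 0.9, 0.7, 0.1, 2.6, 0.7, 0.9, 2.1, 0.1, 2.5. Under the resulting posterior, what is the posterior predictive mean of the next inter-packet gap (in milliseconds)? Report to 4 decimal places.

With a Gamma(shape α, rate β) prior on the exponential rate λ, the posterior after n observations with total T = Σxᵢ is Gamma(α+n, β+T).
Sum of observations T = 11.2 milliseconds; n = 10.
Posterior: Gamma(7.68+10, 2.63+11.2) = Gamma(17.68, 13.83).
The predictive distribution for the next observation is Lomax; its mean is β/(α−1) = 13.83/16.68 = 0.8291.

0.8291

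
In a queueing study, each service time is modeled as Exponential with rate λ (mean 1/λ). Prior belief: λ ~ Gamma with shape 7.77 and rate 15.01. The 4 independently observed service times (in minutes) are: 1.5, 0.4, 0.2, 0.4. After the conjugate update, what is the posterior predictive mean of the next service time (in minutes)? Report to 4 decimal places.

With a Gamma(shape α, rate β) prior on the exponential rate λ, the posterior after n observations with total T = Σxᵢ is Gamma(α+n, β+T).
Sum of observations T = 2.5 minutes; n = 4.
Posterior: Gamma(7.77+4, 15.01+2.5) = Gamma(11.77, 17.51).
The predictive distribution for the next observation is Lomax; its mean is β/(α−1) = 17.51/10.77 = 1.6258.

1.6258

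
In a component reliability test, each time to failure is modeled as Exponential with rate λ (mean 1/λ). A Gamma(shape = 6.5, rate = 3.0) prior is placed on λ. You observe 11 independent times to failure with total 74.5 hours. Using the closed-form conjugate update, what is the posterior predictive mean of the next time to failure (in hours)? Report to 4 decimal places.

With a Gamma(shape α, rate β) prior on the exponential rate λ, the posterior after n observations with total T = Σxᵢ is Gamma(α+n, β+T).
Posterior: Gamma(6.5+11, 3.0+74.5) = Gamma(17.5, 77.5).
The predictive distribution for the next observation is Lomax; its mean is β/(α−1) = 77.5/16.5 = 4.6970.

4.6970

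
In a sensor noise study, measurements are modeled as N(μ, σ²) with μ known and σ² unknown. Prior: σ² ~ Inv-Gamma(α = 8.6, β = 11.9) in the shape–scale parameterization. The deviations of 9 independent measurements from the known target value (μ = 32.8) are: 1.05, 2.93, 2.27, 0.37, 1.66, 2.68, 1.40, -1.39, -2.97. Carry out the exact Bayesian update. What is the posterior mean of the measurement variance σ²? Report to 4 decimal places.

2.5384

With known mean μ and an Inverse-Gamma(α, β) prior on σ², the Normal likelihood is conjugate: posterior is Inv-Gamma(α + n/2, β + Σ(xᵢ−μ)²/2).
Σ(xᵢ−μ)² = (1.05)² + (2.93)² + (2.27)² + (0.37)² + (1.66)² + (2.68)² + (1.40)² + (-1.39)² + (-2.97)² = 37.6282.
Posterior: Inv-Gamma(8.6 + 9/2, 11.9 + 37.6282/2) = Inv-Gamma(13.10, 30.71410).
E[σ²|data] = β/(α−1) = 30.71410/12.10 = 2.5384.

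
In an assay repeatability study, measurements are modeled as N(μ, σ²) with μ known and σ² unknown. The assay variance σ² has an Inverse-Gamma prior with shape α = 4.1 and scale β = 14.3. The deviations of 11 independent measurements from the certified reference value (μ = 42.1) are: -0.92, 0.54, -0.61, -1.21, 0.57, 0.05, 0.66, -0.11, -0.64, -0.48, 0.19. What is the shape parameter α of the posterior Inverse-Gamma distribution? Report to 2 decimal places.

9.60

With known mean μ and an Inverse-Gamma(α, β) prior on σ², the Normal likelihood is conjugate: posterior is Inv-Gamma(α + n/2, β + Σ(xᵢ−μ)²/2).
Σ(xᵢ−μ)² = (-0.92)² + (0.54)² + (-0.61)² + (-1.21)² + (0.57)² + (0.05)² + (0.66)² + (-0.11)² + (-0.64)² + (-0.48)² + (0.19)² = 4.4254.
Posterior: Inv-Gamma(4.1 + 11/2, 14.3 + 4.4254/2) = Inv-Gamma(9.60, 16.51270).
Posterior α = 9.60.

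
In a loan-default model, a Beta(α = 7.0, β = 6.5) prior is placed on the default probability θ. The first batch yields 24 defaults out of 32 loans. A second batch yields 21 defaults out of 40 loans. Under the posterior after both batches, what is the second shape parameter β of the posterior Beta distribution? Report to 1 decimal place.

33.5

The Beta prior is conjugate to a Binomial/Bernoulli likelihood; the update adds successes to α and failures to β.
After batch 1: Beta(7.0+24, 6.5+8) = Beta(31.0, 14.5).
After batch 2: Beta(31.0+21, 14.5+19) = Beta(52.0, 33.5).
Posterior β = 33.5.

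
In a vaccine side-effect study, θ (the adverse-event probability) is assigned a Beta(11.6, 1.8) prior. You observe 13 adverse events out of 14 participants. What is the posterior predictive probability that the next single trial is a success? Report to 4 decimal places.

The Beta prior is conjugate to a Binomial/Bernoulli likelihood; the update adds successes to α and failures to β.
Posterior: Beta(α+k, β+n−k) = Beta(11.6+13, 1.8+1) = Beta(24.6, 2.8).
For a single future Bernoulli trial, P(success | data) = α/(α+β) = 0.8978.

0.8978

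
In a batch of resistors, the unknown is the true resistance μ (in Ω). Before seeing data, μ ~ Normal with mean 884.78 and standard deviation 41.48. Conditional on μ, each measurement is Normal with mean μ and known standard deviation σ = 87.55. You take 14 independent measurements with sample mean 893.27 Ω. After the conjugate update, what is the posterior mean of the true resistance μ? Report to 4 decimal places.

For Normal data with known variance σ², a Normal(μ₀, σ₀²) prior on μ is conjugate. Posterior precision = 1/σ₀² + n/σ²; posterior mean is the precision-weighted average of μ₀ and x̄.
n·x̄ = 14·893.27 = 12505.78.
σ₀² = 41.48² = 1720.5904, σ² = 87.55² = 7665.0025; σ² + n·σ₀² = 7665.0025 + 14·1720.5904 = 31753.2681.
Posterior mean = (μ₀/σ₀² + n·x̄/σ²)/(1/σ₀² + n/σ²) = (σ²·μ₀ + σ₀²·n·x̄)/(σ² + n·σ₀²) = (7665.0025·884.78 + 1720.5904·12505.78)/31753.2681 = 28299165.924462/31753.2681 = 891.2206.

891.2206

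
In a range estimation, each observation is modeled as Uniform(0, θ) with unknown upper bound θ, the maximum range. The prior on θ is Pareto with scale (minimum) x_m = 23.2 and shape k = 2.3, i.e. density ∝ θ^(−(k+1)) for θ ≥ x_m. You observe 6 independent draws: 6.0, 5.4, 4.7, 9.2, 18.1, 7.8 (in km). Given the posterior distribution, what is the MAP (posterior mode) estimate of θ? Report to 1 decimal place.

23.2

A Pareto(scale x_m, shape k) prior on the upper bound θ of Uniform(0, θ) is conjugate: posterior is Pareto(max(x_m, max xᵢ), k + n).
Sample maximum = 18.1; prior scale x_m = 23.2 → posterior scale = max = 23.2.
Posterior shape = 2.3 + 6 = 8.3.
The Pareto density is decreasing on [x_m, ∞), so the mode is x_m = 23.2.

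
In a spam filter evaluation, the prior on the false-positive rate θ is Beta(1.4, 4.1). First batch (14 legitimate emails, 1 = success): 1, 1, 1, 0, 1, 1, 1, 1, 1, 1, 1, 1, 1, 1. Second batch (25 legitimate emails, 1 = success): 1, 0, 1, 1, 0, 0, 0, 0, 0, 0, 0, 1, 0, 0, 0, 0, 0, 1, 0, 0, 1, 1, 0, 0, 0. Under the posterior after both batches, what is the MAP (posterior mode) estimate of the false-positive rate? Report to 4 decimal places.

0.4800

The Beta prior is conjugate to a Binomial/Bernoulli likelihood; the update adds successes to α and failures to β.
After batch 1: Beta(1.4+13, 4.1+1) = Beta(14.4, 5.1).
After batch 2: Beta(14.4+7, 5.1+18) = Beta(21.4, 23.1).
Mode of Beta(a,b) for a,b>1 is (a−1)/(a+b−2) = 20.4/42.5 = 0.4800.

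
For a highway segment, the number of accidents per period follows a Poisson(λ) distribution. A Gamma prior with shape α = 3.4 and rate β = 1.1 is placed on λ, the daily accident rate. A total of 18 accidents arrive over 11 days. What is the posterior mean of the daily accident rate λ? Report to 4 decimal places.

With a Gamma(shape α, rate β) prior, the Poisson likelihood is conjugate: the posterior is Gamma(α + ΣXᵢ, β + n).
Posterior: Gamma(α+S, β+n) = Gamma(3.4+18, 1.1+11) = Gamma(21.4, 12.1).
Posterior mean = α/β = 21.4/12.1 = 1.7686.

1.7686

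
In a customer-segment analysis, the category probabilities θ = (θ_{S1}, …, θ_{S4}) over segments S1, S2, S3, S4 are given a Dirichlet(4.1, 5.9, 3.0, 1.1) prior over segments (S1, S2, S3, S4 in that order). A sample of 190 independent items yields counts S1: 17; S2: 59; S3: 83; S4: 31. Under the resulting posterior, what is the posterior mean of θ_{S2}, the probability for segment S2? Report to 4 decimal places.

0.3180

The Dirichlet prior is conjugate to the Multinomial likelihood: each posterior αⱼ = prior αⱼ + observed count nⱼ.
Posterior concentration: (21.1, 64.9, 86.0, 32.1), total = 204.1.
E[θ_{S2}|data] = α_{S2}/Σα = 64.9/204.1 = 0.3180.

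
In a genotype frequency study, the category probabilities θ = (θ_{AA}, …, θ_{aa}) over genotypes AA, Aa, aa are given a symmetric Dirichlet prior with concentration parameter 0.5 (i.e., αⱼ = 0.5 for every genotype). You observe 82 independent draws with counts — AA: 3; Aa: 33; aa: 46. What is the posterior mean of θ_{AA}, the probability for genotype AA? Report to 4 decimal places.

The Dirichlet prior is conjugate to the Multinomial likelihood: each posterior αⱼ = prior αⱼ + observed count nⱼ.
Posterior concentration: (3.5, 33.5, 46.5), total = 83.5.
E[θ_{AA}|data] = α_{AA}/Σα = 3.5/83.5 = 0.0419.

0.0419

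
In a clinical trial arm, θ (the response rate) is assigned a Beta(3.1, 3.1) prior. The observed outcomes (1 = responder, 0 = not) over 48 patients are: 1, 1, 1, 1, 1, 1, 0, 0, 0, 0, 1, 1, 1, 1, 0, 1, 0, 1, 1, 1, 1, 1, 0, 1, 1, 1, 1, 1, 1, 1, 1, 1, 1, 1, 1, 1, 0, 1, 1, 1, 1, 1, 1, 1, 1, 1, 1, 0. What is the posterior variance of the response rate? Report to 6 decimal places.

0.003141

The Beta prior is conjugate to a Binomial/Bernoulli likelihood; the update adds successes to α and failures to β.
Posterior: Beta(α+k, β+n−k) = Beta(3.1+39, 3.1+9) = Beta(42.1, 12.1).
Var = αβ/((α+β)²(α+β+1)) = 42.1·12.1/(54.2²·55.2) = 0.003141.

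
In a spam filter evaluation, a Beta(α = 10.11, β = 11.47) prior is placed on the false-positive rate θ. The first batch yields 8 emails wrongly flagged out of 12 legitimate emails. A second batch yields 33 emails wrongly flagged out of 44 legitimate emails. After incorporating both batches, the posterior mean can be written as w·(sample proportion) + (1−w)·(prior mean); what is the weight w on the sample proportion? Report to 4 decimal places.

0.7218

The Beta prior is conjugate to a Binomial/Bernoulli likelihood; the update adds successes to α and failures to β.
Total number of legitimate emails: n = 12 + 44 = 56.
Posterior mean = (α₀+k)/(α₀+β₀+n) = [n/(α₀+β₀+n)]·(k/n) + [(α₀+β₀)/(α₀+β₀+n)]·α₀/(α₀+β₀), so only n and the prior enter the weight.
The weight on the data is w = n/(α₀+β₀+n) = 56/(10.11+11.47+56) = 56/77.58 = 0.7218.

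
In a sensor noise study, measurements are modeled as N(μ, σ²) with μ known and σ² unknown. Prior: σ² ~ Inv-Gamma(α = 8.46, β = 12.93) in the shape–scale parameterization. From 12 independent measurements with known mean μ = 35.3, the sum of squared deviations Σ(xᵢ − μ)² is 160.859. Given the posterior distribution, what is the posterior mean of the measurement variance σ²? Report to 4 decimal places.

6.9361

With known mean μ and an Inverse-Gamma(α, β) prior on σ², the Normal likelihood is conjugate: posterior is Inv-Gamma(α + n/2, β + Σ(xᵢ−μ)²/2).
Posterior: Inv-Gamma(8.46 + 12/2, 12.93 + 160.859/2) = Inv-Gamma(14.46, 93.3595).
E[σ²|data] = β/(α−1) = 93.3595/13.46 = 6.9361.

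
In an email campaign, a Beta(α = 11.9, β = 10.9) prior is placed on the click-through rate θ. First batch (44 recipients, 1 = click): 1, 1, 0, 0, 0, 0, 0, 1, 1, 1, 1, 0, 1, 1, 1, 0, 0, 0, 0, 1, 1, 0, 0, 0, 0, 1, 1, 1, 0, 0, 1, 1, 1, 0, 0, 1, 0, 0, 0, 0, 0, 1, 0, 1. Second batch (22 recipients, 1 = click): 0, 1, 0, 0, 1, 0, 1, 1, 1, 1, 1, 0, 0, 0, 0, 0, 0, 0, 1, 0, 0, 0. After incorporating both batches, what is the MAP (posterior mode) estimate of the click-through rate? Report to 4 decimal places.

The Beta prior is conjugate to a Binomial/Bernoulli likelihood; the update adds successes to α and failures to β.
After batch 1: Beta(11.9+20, 10.9+24) = Beta(31.9, 34.9).
After batch 2: Beta(31.9+8, 34.9+14) = Beta(39.9, 48.9).
Mode of Beta(a,b) for a,b>1 is (a−1)/(a+b−2) = 38.9/86.8 = 0.4482.

0.4482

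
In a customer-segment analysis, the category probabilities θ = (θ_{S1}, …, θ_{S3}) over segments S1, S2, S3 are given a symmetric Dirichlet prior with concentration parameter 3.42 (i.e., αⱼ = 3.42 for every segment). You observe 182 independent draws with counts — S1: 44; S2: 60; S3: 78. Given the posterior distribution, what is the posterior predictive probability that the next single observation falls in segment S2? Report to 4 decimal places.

0.3299

The Dirichlet prior is conjugate to the Multinomial likelihood: each posterior αⱼ = prior αⱼ + observed count nⱼ.
Posterior concentration: (47.42, 63.42, 81.42), total = 192.26.
P(next = S2 | data) = α_{S2}/Σα = 0.3299.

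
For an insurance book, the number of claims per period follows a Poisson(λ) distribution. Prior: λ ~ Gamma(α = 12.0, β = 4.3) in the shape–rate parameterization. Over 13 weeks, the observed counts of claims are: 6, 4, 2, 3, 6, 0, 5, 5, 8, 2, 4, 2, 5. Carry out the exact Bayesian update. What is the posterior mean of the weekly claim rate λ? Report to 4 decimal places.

3.6994

With a Gamma(shape α, rate β) prior, the Poisson likelihood is conjugate: the posterior is Gamma(α + ΣXᵢ, β + n).
Sum of counts S = 52 over n = 13 weeks.
Posterior: Gamma(α+S, β+n) = Gamma(12.0+52, 4.3+13) = Gamma(64.0, 17.3).
Posterior mean = α/β = 64.0/17.3 = 3.6994.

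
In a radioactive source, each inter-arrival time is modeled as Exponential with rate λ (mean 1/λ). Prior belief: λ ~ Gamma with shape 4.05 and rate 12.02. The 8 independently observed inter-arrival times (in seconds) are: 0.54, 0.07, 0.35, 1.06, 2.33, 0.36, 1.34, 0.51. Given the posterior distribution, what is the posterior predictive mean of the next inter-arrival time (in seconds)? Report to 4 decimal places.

1.6814

With a Gamma(shape α, rate β) prior on the exponential rate λ, the posterior after n observations with total T = Σxᵢ is Gamma(α+n, β+T).
Sum of observations T = 6.56 seconds; n = 8.
Posterior: Gamma(4.05+8, 12.02+6.56) = Gamma(12.05, 18.58).
The predictive distribution for the next observation is Lomax; its mean is β/(α−1) = 18.58/11.05 = 1.6814.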